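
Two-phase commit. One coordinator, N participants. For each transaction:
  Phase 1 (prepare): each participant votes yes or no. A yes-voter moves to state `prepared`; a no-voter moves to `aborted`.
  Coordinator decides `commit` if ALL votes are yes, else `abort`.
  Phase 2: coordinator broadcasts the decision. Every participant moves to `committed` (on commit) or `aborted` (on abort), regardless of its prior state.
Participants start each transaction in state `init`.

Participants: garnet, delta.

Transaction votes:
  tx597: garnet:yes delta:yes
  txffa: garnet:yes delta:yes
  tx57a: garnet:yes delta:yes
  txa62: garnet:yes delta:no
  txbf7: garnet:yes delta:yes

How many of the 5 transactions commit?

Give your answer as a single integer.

Answer: 4

Derivation:
tx597: all yes -> commit (commits=1)
txffa: all yes -> commit (commits=2)
tx57a: all yes -> commit (commits=3)
txa62: no from delta -> abort (commits=3)
txbf7: all yes -> commit (commits=4)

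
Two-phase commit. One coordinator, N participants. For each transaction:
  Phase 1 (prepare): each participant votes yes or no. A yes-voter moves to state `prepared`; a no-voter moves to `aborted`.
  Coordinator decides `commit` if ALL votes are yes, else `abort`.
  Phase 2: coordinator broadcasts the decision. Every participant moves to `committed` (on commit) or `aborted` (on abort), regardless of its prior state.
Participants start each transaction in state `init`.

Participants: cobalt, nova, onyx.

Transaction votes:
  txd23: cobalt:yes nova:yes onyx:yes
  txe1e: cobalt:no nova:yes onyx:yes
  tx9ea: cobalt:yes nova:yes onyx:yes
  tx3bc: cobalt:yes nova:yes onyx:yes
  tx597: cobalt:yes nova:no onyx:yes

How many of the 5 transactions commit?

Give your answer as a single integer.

Answer: 3

Derivation:
txd23: all yes -> commit (commits=1)
txe1e: no from cobalt -> abort (commits=1)
tx9ea: all yes -> commit (commits=2)
tx3bc: all yes -> commit (commits=3)
tx597: no from nova -> abort (commits=3)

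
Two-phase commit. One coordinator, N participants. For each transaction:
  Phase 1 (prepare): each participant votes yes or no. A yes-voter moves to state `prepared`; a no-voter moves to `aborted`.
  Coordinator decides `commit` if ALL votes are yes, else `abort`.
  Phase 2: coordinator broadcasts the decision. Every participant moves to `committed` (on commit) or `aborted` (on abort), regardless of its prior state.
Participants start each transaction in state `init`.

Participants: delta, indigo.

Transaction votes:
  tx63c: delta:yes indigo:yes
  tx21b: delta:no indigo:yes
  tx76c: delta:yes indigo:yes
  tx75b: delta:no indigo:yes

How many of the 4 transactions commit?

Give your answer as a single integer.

tx63c: all yes -> commit (commits=1)
tx21b: no from delta -> abort (commits=1)
tx76c: all yes -> commit (commits=2)
tx75b: no from delta -> abort (commits=2)

Answer: 2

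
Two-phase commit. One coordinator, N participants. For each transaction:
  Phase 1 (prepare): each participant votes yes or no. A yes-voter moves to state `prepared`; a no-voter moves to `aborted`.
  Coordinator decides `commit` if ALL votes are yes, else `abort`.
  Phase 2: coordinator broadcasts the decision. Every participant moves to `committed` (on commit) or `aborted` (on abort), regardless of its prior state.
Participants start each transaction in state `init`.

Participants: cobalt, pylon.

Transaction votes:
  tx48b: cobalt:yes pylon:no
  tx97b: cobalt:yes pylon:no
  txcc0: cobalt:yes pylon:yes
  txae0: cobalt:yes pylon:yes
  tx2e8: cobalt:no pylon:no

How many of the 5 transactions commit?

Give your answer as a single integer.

Answer: 2

Derivation:
tx48b: no from pylon -> abort (commits=0)
tx97b: no from pylon -> abort (commits=0)
txcc0: all yes -> commit (commits=1)
txae0: all yes -> commit (commits=2)
tx2e8: no from cobalt, pylon -> abort (commits=2)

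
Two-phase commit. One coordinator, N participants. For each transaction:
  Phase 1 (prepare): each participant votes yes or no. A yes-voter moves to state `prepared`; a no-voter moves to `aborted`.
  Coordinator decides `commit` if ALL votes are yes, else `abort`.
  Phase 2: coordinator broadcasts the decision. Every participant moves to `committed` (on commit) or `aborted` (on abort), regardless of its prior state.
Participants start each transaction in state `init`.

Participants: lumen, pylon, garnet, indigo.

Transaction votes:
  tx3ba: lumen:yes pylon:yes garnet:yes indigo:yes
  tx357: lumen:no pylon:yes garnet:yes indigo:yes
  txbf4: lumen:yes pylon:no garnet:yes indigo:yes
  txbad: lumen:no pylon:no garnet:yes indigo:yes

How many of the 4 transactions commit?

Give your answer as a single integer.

Answer: 1

Derivation:
tx3ba: all yes -> commit (commits=1)
tx357: no from lumen -> abort (commits=1)
txbf4: no from pylon -> abort (commits=1)
txbad: no from lumen, pylon -> abort (commits=1)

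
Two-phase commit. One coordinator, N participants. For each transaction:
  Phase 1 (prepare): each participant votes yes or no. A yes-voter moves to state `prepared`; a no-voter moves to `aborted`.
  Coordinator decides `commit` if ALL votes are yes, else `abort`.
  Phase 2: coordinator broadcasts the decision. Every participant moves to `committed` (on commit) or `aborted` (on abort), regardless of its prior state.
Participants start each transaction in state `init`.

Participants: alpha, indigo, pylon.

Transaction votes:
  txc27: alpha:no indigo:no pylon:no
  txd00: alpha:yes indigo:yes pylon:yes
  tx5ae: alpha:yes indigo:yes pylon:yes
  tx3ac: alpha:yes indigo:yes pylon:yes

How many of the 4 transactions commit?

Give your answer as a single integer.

Answer: 3

Derivation:
txc27: no from alpha, indigo, pylon -> abort (commits=0)
txd00: all yes -> commit (commits=1)
tx5ae: all yes -> commit (commits=2)
tx3ac: all yes -> commit (commits=3)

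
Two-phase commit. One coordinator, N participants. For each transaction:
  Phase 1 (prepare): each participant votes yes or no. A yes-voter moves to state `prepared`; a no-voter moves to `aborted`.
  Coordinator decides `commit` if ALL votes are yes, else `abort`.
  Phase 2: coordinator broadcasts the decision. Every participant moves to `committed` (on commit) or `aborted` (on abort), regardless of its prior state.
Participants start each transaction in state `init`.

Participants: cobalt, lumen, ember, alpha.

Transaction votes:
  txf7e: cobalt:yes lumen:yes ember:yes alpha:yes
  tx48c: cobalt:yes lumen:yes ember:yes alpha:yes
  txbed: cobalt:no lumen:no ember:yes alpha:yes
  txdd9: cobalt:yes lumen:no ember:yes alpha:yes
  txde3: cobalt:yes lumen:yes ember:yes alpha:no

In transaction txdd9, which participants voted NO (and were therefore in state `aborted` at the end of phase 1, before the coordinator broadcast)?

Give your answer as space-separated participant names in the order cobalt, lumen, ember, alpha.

Txn txdd9 phase 1: cobalt yes -> prepared; lumen no -> aborted; ember yes -> prepared; alpha yes -> prepared

Answer: lumen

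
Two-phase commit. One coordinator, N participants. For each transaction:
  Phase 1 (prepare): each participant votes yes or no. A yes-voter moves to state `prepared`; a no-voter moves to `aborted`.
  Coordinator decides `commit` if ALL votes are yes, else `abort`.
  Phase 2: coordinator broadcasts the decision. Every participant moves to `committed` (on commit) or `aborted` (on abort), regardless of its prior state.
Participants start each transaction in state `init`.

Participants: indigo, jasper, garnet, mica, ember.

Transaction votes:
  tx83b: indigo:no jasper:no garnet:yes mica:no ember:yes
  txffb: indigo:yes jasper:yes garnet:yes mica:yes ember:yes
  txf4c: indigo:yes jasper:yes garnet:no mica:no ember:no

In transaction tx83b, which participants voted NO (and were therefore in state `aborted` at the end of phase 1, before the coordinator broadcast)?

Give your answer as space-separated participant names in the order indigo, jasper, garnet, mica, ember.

Txn tx83b phase 1: indigo no -> aborted; jasper no -> aborted; garnet yes -> prepared; mica no -> aborted; ember yes -> prepared

Answer: indigo jasper mica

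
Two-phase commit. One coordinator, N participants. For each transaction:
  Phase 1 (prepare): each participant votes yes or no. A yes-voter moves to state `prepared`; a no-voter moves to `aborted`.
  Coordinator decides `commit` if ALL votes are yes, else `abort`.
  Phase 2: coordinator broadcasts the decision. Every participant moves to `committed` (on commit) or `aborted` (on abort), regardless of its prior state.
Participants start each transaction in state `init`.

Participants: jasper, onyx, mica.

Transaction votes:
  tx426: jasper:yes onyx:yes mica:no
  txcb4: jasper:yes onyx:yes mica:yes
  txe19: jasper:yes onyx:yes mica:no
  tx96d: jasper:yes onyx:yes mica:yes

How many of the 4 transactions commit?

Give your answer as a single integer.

tx426: no from mica -> abort (commits=0)
txcb4: all yes -> commit (commits=1)
txe19: no from mica -> abort (commits=1)
tx96d: all yes -> commit (commits=2)

Answer: 2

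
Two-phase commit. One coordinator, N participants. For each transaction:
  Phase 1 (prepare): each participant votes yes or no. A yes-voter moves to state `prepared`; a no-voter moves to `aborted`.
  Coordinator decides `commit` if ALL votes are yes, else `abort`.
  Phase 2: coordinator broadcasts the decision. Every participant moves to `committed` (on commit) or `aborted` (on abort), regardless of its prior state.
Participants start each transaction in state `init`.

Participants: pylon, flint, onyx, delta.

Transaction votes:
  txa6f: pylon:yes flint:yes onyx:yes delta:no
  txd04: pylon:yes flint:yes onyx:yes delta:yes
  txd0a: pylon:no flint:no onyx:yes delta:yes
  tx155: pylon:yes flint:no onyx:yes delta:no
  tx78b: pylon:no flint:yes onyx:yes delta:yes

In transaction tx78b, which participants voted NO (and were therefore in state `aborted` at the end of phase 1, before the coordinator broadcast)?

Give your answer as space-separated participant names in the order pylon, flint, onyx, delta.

Answer: pylon

Derivation:
Txn tx78b phase 1: pylon no -> aborted; flint yes -> prepared; onyx yes -> prepared; delta yes -> prepared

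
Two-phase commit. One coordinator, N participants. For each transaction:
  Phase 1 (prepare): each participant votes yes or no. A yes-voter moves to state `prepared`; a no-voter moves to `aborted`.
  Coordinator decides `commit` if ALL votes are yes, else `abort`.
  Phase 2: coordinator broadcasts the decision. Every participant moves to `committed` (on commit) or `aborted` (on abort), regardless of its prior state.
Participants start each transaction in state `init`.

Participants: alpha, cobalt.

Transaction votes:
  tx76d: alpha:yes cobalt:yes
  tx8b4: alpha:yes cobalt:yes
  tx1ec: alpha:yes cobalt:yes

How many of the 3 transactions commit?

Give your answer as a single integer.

tx76d: all yes -> commit (commits=1)
tx8b4: all yes -> commit (commits=2)
tx1ec: all yes -> commit (commits=3)

Answer: 3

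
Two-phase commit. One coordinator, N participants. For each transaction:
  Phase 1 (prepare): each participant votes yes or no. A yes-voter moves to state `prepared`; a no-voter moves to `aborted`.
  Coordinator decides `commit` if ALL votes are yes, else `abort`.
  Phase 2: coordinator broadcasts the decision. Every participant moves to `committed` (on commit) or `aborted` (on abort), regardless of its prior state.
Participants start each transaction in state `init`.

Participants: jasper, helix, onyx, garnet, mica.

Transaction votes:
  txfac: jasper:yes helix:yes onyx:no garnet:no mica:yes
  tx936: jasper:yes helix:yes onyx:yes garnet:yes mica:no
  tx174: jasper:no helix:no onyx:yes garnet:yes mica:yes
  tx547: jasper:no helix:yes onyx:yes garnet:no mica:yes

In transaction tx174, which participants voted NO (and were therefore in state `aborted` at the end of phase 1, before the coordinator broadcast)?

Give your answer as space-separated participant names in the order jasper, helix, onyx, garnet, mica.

Answer: jasper helix

Derivation:
Txn tx174 phase 1: jasper no -> aborted; helix no -> aborted; onyx yes -> prepared; garnet yes -> prepared; mica yes -> prepared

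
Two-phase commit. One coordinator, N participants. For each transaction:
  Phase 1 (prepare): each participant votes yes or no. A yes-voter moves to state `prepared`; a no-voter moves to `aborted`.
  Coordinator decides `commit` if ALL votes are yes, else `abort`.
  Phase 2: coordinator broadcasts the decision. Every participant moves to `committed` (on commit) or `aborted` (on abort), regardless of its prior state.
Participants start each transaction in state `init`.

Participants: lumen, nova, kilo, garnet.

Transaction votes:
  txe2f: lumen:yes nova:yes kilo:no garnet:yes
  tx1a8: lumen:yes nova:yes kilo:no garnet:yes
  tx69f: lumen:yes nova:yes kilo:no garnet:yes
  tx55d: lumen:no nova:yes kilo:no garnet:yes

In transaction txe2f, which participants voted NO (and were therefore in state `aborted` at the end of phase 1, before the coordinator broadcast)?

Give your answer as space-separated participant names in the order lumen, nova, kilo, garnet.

Txn txe2f phase 1: lumen yes -> prepared; nova yes -> prepared; kilo no -> aborted; garnet yes -> prepared

Answer: kilo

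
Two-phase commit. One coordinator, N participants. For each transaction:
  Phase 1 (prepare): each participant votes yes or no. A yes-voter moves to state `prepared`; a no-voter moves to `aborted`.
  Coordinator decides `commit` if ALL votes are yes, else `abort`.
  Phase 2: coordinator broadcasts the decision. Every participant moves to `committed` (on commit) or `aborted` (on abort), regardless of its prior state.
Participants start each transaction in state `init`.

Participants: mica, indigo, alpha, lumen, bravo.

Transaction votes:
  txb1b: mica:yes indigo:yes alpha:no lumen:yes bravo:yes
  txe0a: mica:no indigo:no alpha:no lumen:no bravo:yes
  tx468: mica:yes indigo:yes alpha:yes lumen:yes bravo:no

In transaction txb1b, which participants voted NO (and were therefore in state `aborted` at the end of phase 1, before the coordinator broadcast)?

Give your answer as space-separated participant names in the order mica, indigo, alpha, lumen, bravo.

Answer: alpha

Derivation:
Txn txb1b phase 1: mica yes -> prepared; indigo yes -> prepared; alpha no -> aborted; lumen yes -> prepared; bravo yes -> prepared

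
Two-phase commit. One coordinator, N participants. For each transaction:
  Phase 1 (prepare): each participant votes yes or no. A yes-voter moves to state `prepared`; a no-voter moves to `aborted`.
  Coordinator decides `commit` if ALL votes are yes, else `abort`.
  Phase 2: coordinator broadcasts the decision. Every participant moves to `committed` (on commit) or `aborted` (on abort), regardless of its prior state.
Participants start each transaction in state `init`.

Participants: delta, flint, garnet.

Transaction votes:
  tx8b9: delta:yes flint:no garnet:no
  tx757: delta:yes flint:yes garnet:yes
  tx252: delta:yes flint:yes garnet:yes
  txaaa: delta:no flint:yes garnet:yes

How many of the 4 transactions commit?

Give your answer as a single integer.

tx8b9: no from flint, garnet -> abort (commits=0)
tx757: all yes -> commit (commits=1)
tx252: all yes -> commit (commits=2)
txaaa: no from delta -> abort (commits=2)

Answer: 2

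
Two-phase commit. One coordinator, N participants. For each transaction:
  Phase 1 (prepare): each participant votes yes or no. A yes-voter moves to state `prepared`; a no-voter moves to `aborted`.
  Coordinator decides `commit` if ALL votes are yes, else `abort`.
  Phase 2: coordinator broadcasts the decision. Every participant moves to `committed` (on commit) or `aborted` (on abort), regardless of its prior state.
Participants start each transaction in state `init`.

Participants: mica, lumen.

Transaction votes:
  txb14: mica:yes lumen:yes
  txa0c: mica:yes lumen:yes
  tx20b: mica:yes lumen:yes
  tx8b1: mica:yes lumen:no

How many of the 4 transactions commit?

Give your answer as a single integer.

txb14: all yes -> commit (commits=1)
txa0c: all yes -> commit (commits=2)
tx20b: all yes -> commit (commits=3)
tx8b1: no from lumen -> abort (commits=3)

Answer: 3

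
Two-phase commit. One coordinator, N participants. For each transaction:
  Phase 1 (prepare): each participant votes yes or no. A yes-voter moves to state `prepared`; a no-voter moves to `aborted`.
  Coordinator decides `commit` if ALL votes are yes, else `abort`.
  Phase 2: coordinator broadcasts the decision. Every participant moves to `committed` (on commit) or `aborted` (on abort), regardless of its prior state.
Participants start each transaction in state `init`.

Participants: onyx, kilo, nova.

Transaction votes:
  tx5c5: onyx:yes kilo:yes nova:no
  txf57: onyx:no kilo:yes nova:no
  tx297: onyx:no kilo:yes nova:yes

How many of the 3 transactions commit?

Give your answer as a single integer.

Answer: 0

Derivation:
tx5c5: no from nova -> abort (commits=0)
txf57: no from onyx, nova -> abort (commits=0)
tx297: no from onyx -> abort (commits=0)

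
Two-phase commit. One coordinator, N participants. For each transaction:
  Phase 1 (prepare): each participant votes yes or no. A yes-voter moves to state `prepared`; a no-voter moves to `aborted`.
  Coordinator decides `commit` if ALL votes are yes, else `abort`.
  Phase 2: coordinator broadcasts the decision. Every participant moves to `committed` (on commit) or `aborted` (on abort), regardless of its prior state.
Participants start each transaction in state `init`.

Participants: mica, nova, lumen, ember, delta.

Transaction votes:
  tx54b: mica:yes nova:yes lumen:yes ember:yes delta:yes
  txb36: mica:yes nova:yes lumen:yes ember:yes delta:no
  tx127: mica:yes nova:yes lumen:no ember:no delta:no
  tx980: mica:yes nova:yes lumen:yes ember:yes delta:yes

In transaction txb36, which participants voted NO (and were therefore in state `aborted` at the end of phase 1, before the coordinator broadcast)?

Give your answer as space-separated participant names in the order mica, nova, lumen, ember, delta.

Answer: delta

Derivation:
Txn txb36 phase 1: mica yes -> prepared; nova yes -> prepared; lumen yes -> prepared; ember yes -> prepared; delta no -> aborted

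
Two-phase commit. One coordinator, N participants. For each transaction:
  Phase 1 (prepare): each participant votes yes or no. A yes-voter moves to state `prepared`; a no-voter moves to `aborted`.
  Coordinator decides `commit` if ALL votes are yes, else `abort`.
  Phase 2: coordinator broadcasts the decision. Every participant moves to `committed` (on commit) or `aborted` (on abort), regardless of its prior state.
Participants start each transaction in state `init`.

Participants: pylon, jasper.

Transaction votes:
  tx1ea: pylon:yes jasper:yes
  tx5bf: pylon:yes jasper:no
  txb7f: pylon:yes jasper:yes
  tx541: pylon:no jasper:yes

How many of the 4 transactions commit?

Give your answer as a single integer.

Answer: 2

Derivation:
tx1ea: all yes -> commit (commits=1)
tx5bf: no from jasper -> abort (commits=1)
txb7f: all yes -> commit (commits=2)
tx541: no from pylon -> abort (commits=2)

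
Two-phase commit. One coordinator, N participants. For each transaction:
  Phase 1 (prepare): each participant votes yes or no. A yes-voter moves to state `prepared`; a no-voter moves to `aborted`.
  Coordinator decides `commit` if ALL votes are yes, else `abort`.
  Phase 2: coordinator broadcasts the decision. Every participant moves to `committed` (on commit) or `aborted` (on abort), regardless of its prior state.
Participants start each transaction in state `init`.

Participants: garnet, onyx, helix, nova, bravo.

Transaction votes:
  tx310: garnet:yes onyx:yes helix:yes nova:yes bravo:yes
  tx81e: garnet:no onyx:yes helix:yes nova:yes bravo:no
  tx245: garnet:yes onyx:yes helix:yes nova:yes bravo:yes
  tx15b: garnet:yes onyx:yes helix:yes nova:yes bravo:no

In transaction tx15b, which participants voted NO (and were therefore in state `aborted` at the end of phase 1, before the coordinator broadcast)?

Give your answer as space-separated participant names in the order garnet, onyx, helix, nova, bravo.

Answer: bravo

Derivation:
Txn tx15b phase 1: garnet yes -> prepared; onyx yes -> prepared; helix yes -> prepared; nova yes -> prepared; bravo no -> aborted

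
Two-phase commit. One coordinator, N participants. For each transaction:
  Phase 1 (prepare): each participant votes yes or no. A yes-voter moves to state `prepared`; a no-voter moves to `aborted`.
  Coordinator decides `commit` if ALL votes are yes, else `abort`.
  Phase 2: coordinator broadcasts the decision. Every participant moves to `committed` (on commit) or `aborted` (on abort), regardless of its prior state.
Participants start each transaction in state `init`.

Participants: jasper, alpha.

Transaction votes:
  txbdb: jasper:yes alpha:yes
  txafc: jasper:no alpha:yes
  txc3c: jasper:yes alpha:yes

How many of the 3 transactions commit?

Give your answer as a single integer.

Answer: 2

Derivation:
txbdb: all yes -> commit (commits=1)
txafc: no from jasper -> abort (commits=1)
txc3c: all yes -> commit (commits=2)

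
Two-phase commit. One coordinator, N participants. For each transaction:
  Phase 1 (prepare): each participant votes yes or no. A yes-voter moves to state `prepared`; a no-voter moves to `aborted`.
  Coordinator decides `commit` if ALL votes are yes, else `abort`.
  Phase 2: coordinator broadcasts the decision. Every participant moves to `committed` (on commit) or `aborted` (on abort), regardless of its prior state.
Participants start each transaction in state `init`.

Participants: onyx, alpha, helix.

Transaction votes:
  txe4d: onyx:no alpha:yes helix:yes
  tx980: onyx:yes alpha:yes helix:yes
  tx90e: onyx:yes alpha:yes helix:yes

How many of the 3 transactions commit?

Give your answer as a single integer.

txe4d: no from onyx -> abort (commits=0)
tx980: all yes -> commit (commits=1)
tx90e: all yes -> commit (commits=2)

Answer: 2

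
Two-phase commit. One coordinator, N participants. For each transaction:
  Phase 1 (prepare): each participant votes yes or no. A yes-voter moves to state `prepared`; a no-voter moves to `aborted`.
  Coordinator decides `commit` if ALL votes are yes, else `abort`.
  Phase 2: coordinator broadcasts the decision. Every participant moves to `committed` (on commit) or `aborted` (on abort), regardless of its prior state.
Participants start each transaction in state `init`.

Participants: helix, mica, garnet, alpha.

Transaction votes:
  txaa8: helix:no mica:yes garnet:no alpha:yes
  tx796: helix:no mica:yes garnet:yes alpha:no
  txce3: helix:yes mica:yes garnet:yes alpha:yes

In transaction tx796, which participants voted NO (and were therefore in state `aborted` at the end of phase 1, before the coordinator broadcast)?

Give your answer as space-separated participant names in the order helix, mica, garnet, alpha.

Txn tx796 phase 1: helix no -> aborted; mica yes -> prepared; garnet yes -> prepared; alpha no -> aborted

Answer: helix alpha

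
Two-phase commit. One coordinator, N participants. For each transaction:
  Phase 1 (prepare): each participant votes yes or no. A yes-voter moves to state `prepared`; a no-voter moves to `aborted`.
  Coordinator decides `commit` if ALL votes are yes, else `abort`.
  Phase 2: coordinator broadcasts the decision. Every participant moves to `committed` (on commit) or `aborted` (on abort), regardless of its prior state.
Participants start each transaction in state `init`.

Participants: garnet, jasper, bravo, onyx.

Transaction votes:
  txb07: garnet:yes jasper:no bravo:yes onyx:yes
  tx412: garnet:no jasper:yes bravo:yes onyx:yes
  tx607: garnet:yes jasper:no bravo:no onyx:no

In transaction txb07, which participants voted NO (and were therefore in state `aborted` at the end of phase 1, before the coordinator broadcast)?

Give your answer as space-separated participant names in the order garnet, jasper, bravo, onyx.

Answer: jasper

Derivation:
Txn txb07 phase 1: garnet yes -> prepared; jasper no -> aborted; bravo yes -> prepared; onyx yes -> prepared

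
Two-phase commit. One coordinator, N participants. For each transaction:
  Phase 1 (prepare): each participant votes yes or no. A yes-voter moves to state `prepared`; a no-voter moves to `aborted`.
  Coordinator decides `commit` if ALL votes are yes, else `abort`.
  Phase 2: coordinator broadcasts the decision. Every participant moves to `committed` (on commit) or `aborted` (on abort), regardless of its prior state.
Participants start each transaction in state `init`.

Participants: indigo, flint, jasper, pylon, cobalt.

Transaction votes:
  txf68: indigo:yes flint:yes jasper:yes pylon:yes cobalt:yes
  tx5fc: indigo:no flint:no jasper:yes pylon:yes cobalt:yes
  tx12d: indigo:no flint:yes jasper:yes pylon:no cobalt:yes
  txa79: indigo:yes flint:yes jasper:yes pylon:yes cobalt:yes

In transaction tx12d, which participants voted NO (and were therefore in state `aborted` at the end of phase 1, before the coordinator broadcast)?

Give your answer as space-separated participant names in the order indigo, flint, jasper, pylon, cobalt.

Answer: indigo pylon

Derivation:
Txn tx12d phase 1: indigo no -> aborted; flint yes -> prepared; jasper yes -> prepared; pylon no -> aborted; cobalt yes -> prepared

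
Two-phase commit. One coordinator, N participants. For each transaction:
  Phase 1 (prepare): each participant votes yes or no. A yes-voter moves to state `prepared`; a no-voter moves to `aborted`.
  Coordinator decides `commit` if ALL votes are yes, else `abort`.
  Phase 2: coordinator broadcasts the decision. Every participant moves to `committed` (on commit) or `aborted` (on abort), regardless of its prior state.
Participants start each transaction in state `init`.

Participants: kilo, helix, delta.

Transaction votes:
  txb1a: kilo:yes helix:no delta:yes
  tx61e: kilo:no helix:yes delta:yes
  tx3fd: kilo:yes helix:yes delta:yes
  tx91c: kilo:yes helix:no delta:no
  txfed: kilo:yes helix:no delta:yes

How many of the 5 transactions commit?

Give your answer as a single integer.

Answer: 1

Derivation:
txb1a: no from helix -> abort (commits=0)
tx61e: no from kilo -> abort (commits=0)
tx3fd: all yes -> commit (commits=1)
tx91c: no from helix, delta -> abort (commits=1)
txfed: no from helix -> abort (commits=1)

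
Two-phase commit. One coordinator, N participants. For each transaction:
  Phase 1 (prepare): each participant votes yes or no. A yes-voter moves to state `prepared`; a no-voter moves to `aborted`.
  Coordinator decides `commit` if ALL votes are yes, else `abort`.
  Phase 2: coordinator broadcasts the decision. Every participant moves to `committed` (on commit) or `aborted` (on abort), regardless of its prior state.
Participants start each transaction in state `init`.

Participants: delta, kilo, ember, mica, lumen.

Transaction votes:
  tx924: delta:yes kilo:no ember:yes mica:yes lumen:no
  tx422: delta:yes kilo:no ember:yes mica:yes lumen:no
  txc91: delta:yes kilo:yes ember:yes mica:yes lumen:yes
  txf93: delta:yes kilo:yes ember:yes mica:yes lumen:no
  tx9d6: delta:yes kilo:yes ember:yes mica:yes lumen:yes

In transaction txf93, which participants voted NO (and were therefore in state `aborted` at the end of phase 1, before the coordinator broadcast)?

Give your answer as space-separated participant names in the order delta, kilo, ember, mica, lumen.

Answer: lumen

Derivation:
Txn txf93 phase 1: delta yes -> prepared; kilo yes -> prepared; ember yes -> prepared; mica yes -> prepared; lumen no -> aborted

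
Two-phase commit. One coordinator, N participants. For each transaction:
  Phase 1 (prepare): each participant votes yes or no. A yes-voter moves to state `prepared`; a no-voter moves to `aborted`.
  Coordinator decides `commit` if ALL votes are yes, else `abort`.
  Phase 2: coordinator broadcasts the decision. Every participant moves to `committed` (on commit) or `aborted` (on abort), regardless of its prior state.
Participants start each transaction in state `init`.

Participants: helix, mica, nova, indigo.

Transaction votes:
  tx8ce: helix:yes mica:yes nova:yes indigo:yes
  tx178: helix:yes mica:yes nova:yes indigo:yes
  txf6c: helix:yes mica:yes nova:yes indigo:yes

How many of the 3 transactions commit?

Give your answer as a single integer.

Answer: 3

Derivation:
tx8ce: all yes -> commit (commits=1)
tx178: all yes -> commit (commits=2)
txf6c: all yes -> commit (commits=3)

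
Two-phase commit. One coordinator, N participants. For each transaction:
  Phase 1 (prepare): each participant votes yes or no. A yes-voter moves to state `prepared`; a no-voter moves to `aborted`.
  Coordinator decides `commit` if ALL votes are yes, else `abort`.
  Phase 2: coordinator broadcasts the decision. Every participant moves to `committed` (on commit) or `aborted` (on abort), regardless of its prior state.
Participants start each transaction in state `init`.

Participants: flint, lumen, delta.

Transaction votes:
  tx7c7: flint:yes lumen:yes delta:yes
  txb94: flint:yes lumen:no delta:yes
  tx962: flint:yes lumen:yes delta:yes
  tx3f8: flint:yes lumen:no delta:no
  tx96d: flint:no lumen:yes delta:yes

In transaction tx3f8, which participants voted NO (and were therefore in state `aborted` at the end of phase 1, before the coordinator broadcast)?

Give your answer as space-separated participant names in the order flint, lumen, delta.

Answer: lumen delta

Derivation:
Txn tx3f8 phase 1: flint yes -> prepared; lumen no -> aborted; delta no -> aborted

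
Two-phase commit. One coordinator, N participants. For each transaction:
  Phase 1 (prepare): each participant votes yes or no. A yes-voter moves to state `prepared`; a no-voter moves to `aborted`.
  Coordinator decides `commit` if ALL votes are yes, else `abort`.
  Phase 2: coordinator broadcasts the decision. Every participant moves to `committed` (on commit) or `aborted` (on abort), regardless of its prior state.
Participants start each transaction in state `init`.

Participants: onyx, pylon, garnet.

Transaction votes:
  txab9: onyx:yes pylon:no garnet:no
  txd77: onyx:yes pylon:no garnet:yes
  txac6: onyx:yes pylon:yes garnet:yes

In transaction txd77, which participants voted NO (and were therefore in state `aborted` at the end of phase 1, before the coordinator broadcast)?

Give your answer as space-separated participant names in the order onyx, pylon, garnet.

Txn txd77 phase 1: onyx yes -> prepared; pylon no -> aborted; garnet yes -> prepared

Answer: pylon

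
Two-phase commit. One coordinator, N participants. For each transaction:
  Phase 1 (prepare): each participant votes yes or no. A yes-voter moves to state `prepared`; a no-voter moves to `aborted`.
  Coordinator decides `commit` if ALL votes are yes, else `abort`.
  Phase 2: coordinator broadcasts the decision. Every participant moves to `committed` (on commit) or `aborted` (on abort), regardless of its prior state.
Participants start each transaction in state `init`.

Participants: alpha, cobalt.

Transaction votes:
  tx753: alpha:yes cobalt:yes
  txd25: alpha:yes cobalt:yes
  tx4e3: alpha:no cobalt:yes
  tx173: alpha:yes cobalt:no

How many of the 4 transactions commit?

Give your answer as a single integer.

tx753: all yes -> commit (commits=1)
txd25: all yes -> commit (commits=2)
tx4e3: no from alpha -> abort (commits=2)
tx173: no from cobalt -> abort (commits=2)

Answer: 2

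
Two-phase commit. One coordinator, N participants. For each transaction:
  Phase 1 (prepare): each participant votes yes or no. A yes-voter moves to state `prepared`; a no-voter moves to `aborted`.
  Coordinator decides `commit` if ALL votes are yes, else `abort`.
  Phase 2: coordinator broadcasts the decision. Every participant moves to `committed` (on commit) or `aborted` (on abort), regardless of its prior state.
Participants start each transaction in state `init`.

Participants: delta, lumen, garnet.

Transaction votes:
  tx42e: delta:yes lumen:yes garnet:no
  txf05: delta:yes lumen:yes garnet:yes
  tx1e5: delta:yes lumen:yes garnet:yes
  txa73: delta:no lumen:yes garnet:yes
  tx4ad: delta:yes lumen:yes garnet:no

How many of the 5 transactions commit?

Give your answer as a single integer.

Answer: 2

Derivation:
tx42e: no from garnet -> abort (commits=0)
txf05: all yes -> commit (commits=1)
tx1e5: all yes -> commit (commits=2)
txa73: no from delta -> abort (commits=2)
tx4ad: no from garnet -> abort (commits=2)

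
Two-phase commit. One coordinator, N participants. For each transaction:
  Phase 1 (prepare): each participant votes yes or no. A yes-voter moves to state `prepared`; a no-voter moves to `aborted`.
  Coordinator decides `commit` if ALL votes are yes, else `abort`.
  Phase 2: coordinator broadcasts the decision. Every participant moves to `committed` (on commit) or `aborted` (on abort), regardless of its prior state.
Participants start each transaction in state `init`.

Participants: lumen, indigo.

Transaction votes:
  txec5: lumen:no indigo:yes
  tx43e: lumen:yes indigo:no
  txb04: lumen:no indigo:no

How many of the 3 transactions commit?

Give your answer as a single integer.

txec5: no from lumen -> abort (commits=0)
tx43e: no from indigo -> abort (commits=0)
txb04: no from lumen, indigo -> abort (commits=0)

Answer: 0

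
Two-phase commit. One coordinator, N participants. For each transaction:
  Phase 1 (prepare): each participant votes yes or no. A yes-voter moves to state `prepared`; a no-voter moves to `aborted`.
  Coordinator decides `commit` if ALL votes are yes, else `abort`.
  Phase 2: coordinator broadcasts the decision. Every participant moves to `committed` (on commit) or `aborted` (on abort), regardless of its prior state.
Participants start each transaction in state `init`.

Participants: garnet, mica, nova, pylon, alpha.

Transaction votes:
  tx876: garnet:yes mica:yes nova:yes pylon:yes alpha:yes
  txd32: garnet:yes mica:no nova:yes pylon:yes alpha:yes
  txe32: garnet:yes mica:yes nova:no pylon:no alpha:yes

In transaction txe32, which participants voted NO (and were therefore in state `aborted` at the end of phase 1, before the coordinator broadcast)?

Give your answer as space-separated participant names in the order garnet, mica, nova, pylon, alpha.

Answer: nova pylon

Derivation:
Txn txe32 phase 1: garnet yes -> prepared; mica yes -> prepared; nova no -> aborted; pylon no -> aborted; alpha yes -> prepared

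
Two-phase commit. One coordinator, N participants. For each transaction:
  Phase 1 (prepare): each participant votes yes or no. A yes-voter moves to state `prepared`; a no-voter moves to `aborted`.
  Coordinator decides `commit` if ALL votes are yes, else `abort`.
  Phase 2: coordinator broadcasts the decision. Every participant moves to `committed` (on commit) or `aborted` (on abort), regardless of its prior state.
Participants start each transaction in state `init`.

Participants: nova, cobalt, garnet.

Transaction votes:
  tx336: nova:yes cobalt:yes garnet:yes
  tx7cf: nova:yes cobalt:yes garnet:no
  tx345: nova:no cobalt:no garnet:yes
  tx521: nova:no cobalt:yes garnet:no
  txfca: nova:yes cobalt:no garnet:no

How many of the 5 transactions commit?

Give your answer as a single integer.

tx336: all yes -> commit (commits=1)
tx7cf: no from garnet -> abort (commits=1)
tx345: no from nova, cobalt -> abort (commits=1)
tx521: no from nova, garnet -> abort (commits=1)
txfca: no from cobalt, garnet -> abort (commits=1)

Answer: 1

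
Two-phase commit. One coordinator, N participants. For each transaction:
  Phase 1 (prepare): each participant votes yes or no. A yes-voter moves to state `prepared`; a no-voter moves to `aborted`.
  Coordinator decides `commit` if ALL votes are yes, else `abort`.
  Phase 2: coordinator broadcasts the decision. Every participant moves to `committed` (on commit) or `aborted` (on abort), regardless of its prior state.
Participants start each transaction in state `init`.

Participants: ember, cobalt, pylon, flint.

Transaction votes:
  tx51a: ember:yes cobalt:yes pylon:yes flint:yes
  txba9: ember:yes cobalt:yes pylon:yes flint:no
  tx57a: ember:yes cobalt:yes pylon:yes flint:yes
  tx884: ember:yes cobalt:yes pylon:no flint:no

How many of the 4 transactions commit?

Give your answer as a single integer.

Answer: 2

Derivation:
tx51a: all yes -> commit (commits=1)
txba9: no from flint -> abort (commits=1)
tx57a: all yes -> commit (commits=2)
tx884: no from pylon, flint -> abort (commits=2)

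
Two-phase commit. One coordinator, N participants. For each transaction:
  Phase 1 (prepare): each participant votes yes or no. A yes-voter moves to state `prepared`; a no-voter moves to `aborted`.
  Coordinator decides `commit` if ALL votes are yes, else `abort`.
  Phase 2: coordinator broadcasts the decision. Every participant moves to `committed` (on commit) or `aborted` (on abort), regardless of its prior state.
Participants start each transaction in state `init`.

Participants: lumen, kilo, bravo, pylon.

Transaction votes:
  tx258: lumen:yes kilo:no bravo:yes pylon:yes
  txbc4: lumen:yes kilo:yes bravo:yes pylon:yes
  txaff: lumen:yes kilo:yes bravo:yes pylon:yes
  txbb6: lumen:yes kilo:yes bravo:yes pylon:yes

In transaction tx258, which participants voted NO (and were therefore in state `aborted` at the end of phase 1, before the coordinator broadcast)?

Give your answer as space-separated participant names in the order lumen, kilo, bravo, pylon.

Txn tx258 phase 1: lumen yes -> prepared; kilo no -> aborted; bravo yes -> prepared; pylon yes -> prepared

Answer: kilo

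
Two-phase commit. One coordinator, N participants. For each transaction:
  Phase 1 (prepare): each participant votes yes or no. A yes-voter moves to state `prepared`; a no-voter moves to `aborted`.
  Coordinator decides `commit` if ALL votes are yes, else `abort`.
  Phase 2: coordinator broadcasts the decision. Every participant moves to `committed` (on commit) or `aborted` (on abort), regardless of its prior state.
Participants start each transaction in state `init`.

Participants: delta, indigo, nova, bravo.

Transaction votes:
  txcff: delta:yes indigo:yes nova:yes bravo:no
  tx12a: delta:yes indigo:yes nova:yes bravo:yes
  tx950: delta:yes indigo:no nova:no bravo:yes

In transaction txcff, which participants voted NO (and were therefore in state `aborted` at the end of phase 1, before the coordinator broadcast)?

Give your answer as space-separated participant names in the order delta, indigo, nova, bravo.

Txn txcff phase 1: delta yes -> prepared; indigo yes -> prepared; nova yes -> prepared; bravo no -> aborted

Answer: bravo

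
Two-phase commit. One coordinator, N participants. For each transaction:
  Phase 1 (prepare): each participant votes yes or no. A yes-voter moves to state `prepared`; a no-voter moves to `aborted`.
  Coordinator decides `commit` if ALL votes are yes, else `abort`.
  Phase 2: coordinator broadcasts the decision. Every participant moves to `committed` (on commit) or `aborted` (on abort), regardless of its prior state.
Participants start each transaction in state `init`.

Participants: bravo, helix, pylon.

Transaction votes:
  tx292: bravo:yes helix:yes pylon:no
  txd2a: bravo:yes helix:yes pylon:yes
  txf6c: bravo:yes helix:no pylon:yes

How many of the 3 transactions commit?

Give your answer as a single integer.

Answer: 1

Derivation:
tx292: no from pylon -> abort (commits=0)
txd2a: all yes -> commit (commits=1)
txf6c: no from helix -> abort (commits=1)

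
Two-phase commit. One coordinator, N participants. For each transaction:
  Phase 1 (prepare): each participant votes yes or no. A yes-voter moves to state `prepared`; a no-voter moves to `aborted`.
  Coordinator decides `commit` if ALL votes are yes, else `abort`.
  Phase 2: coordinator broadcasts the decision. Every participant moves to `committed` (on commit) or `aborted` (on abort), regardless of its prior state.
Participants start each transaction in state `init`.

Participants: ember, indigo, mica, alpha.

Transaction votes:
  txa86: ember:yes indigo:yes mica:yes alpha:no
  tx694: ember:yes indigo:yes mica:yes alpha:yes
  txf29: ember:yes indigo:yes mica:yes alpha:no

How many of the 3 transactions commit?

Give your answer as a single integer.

Answer: 1

Derivation:
txa86: no from alpha -> abort (commits=0)
tx694: all yes -> commit (commits=1)
txf29: no from alpha -> abort (commits=1)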